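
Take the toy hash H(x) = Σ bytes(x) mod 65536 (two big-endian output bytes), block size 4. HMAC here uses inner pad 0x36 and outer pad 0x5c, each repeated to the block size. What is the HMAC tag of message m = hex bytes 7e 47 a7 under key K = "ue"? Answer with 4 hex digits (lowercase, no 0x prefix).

018a

Key "ue" = 75 65 is 2 bytes ≤ B = 4; zero-pad to 4 bytes: K' = 75 65 00 00.
K' ⊕ ipad = 43 53 36 36.  K' ⊕ opad = 29 39 5c 5c.
Inner input = (K'⊕ipad) ∥ m = 43 53 36 36 ∥ 7e 47 a7.
Inner hash: sum = 67+83+54+54+126+71+167 = 622 → 02 6e.
Outer input = (K'⊕opad) ∥ inner = 29 39 5c 5c ∥ 02 6e.
Outer hash (tag): sum = 41+57+92+92+2+110 = 394 → 01 8a.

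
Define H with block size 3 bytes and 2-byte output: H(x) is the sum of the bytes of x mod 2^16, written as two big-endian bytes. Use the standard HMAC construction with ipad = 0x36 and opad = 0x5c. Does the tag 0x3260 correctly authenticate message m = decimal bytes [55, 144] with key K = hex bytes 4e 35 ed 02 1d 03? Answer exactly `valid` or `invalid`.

invalid

Key hex bytes 4e 35 ed 02 1d 03 is 6 bytes > B = 3, so hash it first: H(key) = 01 92, then zero-pad to 3 bytes: K' = 01 92 00.
K' ⊕ ipad = 37 a4 36; K' ⊕ opad = 5d ce 5c.
Inner hash: sum = 55+164+54+55+144 = 472 → 01 d8.
Outer hash (recomputed tag): sum = 93+206+92+1+216 = 608 → 02 60.
Recomputed tag = 0260; claimed = 3260 → mismatch.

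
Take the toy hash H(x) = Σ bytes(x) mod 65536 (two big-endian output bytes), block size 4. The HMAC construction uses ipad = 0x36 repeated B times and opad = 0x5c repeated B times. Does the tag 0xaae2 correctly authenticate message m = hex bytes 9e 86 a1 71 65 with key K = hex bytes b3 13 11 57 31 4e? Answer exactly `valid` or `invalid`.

Key hex bytes b3 13 11 57 31 4e is 6 bytes > B = 4, so hash it first: H(key) = 01 ad, then zero-pad to 4 bytes: K' = 01 ad 00 00.
K' ⊕ ipad = 37 9b 36 36; K' ⊕ opad = 5d f1 5c 5c.
Inner hash: sum = 55+155+54+54+158+134+161+113+101 = 985 → 03 d9.
Outer hash (recomputed tag): sum = 93+241+92+92+3+217 = 738 → 02 e2.
Recomputed tag = 02e2; claimed = aae2 → mismatch.

invalid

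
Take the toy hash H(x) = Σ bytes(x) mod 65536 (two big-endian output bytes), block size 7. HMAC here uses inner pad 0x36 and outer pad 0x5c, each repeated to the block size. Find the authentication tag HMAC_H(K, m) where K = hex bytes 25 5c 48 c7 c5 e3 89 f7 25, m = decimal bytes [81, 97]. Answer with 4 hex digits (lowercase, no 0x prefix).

Key hex bytes 25 5c 48 c7 c5 e3 89 f7 25 is 9 bytes > B = 7, so hash it first: H(key) = 04 dd, then zero-pad to 7 bytes: K' = 04 dd 00 00 00 00 00.
K' ⊕ ipad = 32 eb 36 36 36 36 36.  K' ⊕ opad = 58 81 5c 5c 5c 5c 5c.
Inner input = (K'⊕ipad) ∥ m = 32 eb 36 36 36 36 36 ∥ 51 61.
Inner hash: sum = 50+235+54+54+54+54+54+81+97 = 733 → 02 dd.
Outer input = (K'⊕opad) ∥ inner = 58 81 5c 5c 5c 5c 5c ∥ 02 dd.
Outer hash (tag): sum = 88+129+92+92+92+92+92+2+221 = 900 → 03 84.

0384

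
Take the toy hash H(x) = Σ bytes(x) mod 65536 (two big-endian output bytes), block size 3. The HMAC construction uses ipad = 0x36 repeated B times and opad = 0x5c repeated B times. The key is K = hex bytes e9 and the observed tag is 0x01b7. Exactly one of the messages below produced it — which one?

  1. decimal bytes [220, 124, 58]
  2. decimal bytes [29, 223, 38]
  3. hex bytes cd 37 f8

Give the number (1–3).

Key hex bytes e9 is 1 byte ≤ B = 3; zero-pad to 3 bytes: K' = e9 00 00.
K' ⊕ ipad = df 36 36; K' ⊕ opad = b5 5c 5c.
m1: inner = H(df 36 36 dc 7c 3a) = 02 dd; tag = H(b5 5c 5c 02 dd) = 024c
m2: inner = H(df 36 36 1d df 26) = 02 6d; tag = H(b5 5c 5c 02 6d) = 01dc
m3: inner = H(df 36 36 cd 37 f8) = 03 47; tag = H(b5 5c 5c 03 47) = 01b7 ← matches

3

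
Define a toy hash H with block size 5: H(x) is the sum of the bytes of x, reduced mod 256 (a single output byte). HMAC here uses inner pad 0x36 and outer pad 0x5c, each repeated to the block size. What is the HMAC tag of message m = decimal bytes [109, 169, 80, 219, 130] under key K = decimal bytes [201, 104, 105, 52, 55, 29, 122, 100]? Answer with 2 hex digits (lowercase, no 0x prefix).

9d

Key decimal bytes [201, 104, 105, 52, 55, 29, 122, 100] = c9 68 69 34 37 1d 7a 64 is 8 bytes > B = 5, so hash it first: H(key) = 00, then zero-pad to 5 bytes: K' = 00 00 00 00 00.
K' ⊕ ipad = 36 36 36 36 36.  K' ⊕ opad = 5c 5c 5c 5c 5c.
Inner input = (K'⊕ipad) ∥ m = 36 36 36 36 36 ∥ 6d a9 50 db 82.
Inner hash: sum = 54+54+54+54+54+109+169+80+219+130 = 977; mod 256 = 209 → d1.
Outer input = (K'⊕opad) ∥ inner = 5c 5c 5c 5c 5c ∥ d1.
Outer hash (tag): sum = 92+92+92+92+92+209 = 669; mod 256 = 157 → 9d.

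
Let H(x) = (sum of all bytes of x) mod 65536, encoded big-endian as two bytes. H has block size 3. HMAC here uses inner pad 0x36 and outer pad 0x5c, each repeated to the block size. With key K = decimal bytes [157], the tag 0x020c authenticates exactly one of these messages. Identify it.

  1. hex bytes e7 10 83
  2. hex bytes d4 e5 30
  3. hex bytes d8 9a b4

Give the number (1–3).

1

Key decimal bytes [157] = 9d is 1 byte ≤ B = 3; zero-pad to 3 bytes: K' = 9d 00 00.
K' ⊕ ipad = ab 36 36; K' ⊕ opad = c1 5c 5c.
m1: inner = H(ab 36 36 e7 10 83) = 02 91; tag = H(c1 5c 5c 02 91) = 020c ← matches
m2: inner = H(ab 36 36 d4 e5 30) = 03 00; tag = H(c1 5c 5c 03 00) = 017c
m3: inner = H(ab 36 36 d8 9a b4) = 03 3d; tag = H(c1 5c 5c 03 3d) = 01b9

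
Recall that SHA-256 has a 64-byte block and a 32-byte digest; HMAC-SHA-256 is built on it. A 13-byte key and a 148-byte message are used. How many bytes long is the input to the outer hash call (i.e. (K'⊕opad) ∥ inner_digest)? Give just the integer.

Key is 13 ≤ 64 bytes, zero-padded: |K'| = 64.
Outer input = (K'⊕opad) ∥ H(inner) → 64 + 32 = 96 bytes.

96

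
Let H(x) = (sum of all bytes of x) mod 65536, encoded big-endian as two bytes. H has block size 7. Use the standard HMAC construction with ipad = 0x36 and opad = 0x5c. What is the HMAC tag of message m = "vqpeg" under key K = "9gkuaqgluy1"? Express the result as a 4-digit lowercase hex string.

0314

Key "9gkuaqgluy1" = 39 67 6b 75 61 71 67 6c 75 79 31 is 11 bytes > B = 7, so hash it first: H(key) = 04 44, then zero-pad to 7 bytes: K' = 04 44 00 00 00 00 00.
K' ⊕ ipad = 32 72 36 36 36 36 36.  K' ⊕ opad = 58 18 5c 5c 5c 5c 5c.
Inner input = (K'⊕ipad) ∥ m = 32 72 36 36 36 36 36 ∥ 76 71 70 65 67.
Inner hash: sum = 50+114+54+54+54+54+54+118+113+112+101+103 = 981 → 03 d5.
Outer input = (K'⊕opad) ∥ inner = 58 18 5c 5c 5c 5c 5c ∥ 03 d5.
Outer hash (tag): sum = 88+24+92+92+92+92+92+3+213 = 788 → 03 14.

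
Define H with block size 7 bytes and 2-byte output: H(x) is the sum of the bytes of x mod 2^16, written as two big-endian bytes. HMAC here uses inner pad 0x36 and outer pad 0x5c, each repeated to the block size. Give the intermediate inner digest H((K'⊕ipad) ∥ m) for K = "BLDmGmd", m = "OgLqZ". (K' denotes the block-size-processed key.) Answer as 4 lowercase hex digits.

04a6

Key "BLDmGmd" = 42 4c 44 6d 47 6d 64 is exactly B = 7 bytes: K' = 42 4c 44 6d 47 6d 64.
K' ⊕ ipad = 74 7a 72 5b 71 5b 52.
Inner input = 74 7a 72 5b 71 5b 52 ∥ 4f 67 4c 71 5a.
Inner hash: sum = 116+122+114+91+113+91+82+79+103+76+113+90 = 1190 → 04 a6.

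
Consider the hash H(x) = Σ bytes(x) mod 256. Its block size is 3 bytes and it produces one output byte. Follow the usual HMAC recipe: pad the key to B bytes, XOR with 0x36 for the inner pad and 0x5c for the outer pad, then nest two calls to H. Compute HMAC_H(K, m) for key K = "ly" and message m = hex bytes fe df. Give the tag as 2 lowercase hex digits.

Key "ly" = 6c 79 is 2 bytes ≤ B = 3; zero-pad to 3 bytes: K' = 6c 79 00.
K' ⊕ ipad = 5a 4f 36.  K' ⊕ opad = 30 25 5c.
Inner input = (K'⊕ipad) ∥ m = 5a 4f 36 ∥ fe df.
Inner hash: sum = 90+79+54+254+223 = 700; mod 256 = 188 → bc.
Outer input = (K'⊕opad) ∥ inner = 30 25 5c ∥ bc.
Outer hash (tag): sum = 48+37+92+188 = 365; mod 256 = 109 → 6d.

6d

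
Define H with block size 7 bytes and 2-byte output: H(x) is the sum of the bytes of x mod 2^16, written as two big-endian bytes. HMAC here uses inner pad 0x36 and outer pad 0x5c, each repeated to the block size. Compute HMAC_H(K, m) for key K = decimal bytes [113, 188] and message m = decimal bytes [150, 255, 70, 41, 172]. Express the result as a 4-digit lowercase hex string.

036c

Key decimal bytes [113, 188] = 71 bc is 2 bytes ≤ B = 7; zero-pad to 7 bytes: K' = 71 bc 00 00 00 00 00.
K' ⊕ ipad = 47 8a 36 36 36 36 36.  K' ⊕ opad = 2d e0 5c 5c 5c 5c 5c.
Inner input = (K'⊕ipad) ∥ m = 47 8a 36 36 36 36 36 ∥ 96 ff 46 29 ac.
Inner hash: sum = 71+138+54+54+54+54+54+150+255+70+41+172 = 1167 → 04 8f.
Outer input = (K'⊕opad) ∥ inner = 2d e0 5c 5c 5c 5c 5c ∥ 04 8f.
Outer hash (tag): sum = 45+224+92+92+92+92+92+4+143 = 876 → 03 6c.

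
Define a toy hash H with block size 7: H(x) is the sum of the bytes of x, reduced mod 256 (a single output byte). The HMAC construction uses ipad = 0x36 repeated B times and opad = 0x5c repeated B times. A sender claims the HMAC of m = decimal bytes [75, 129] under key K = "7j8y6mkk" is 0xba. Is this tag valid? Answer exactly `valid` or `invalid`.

Key "7j8y6mkk" = 37 6a 38 79 36 6d 6b 6b is 8 bytes > B = 7, so hash it first: H(key) = cb, then zero-pad to 7 bytes: K' = cb 00 00 00 00 00 00.
K' ⊕ ipad = fd 36 36 36 36 36 36; K' ⊕ opad = 97 5c 5c 5c 5c 5c 5c.
Inner hash: sum = 253+54+54+54+54+54+54+75+129 = 781; mod 256 = 13 → 0d.
Outer hash (recomputed tag): sum = 151+92+92+92+92+92+92+13 = 716; mod 256 = 204 → cc.
Recomputed tag = cc; claimed = ba → mismatch.

invalid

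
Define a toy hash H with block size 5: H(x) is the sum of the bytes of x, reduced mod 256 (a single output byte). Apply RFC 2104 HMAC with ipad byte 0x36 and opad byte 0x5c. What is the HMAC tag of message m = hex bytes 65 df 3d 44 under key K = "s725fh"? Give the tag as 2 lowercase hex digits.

Key "s725fh" = 73 37 32 35 66 68 is 6 bytes > B = 5, so hash it first: H(key) = df, then zero-pad to 5 bytes: K' = df 00 00 00 00.
K' ⊕ ipad = e9 36 36 36 36.  K' ⊕ opad = 83 5c 5c 5c 5c.
Inner input = (K'⊕ipad) ∥ m = e9 36 36 36 36 ∥ 65 df 3d 44.
Inner hash: sum = 233+54+54+54+54+101+223+61+68 = 902; mod 256 = 134 → 86.
Outer input = (K'⊕opad) ∥ inner = 83 5c 5c 5c 5c ∥ 86.
Outer hash (tag): sum = 131+92+92+92+92+134 = 633; mod 256 = 121 → 79.

79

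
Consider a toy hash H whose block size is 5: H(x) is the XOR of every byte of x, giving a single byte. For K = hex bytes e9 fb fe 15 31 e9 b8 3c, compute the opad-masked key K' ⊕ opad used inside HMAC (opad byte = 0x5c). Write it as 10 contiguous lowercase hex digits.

f95c5c5c5c

Key hex bytes e9 fb fe 15 31 e9 b8 3c is 8 bytes > B = 5, so hash it first: H(key) = a5, then zero-pad to 5 bytes: K' = a5 00 00 00 00.
XOR each byte with 0x5c: a5⊕5c=f9, 00⊕5c=5c, 00⊕5c=5c, 00⊕5c=5c, 00⊕5c=5c.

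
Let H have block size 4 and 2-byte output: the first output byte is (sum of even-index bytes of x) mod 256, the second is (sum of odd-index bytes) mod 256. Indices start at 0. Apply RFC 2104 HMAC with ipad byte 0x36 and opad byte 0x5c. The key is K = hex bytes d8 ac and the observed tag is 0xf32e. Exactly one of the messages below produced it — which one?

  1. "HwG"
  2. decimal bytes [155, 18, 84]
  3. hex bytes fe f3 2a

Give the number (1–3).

2

Key hex bytes d8 ac is 2 bytes ≤ B = 4; zero-pad to 4 bytes: K' = d8 ac 00 00.
K' ⊕ ipad = ee 9a 36 36; K' ⊕ opad = 84 f0 5c 5c.
m1: inner = H(ee 9a 36 36 48 77 47) = b3 47; tag = H(84 f0 5c 5c b3 47) = 9393
m2: inner = H(ee 9a 36 36 9b 12 54) = 13 e2; tag = H(84 f0 5c 5c 13 e2) = f32e ← matches
m3: inner = H(ee 9a 36 36 fe f3 2a) = 4c c3; tag = H(84 f0 5c 5c 4c c3) = 2c0f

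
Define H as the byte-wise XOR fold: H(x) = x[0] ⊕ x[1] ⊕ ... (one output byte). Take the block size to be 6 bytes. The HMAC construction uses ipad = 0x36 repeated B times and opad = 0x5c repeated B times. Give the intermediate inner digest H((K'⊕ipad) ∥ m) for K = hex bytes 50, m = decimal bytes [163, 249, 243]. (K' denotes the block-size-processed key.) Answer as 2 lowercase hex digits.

Key hex bytes 50 is 1 byte ≤ B = 6; zero-pad to 6 bytes: K' = 50 00 00 00 00 00.
K' ⊕ ipad = 66 36 36 36 36 36.
Inner input = 66 36 36 36 36 36 ∥ a3 f9 f3.
Inner hash: XOR 66⊕36⊕36⊕36⊕36⊕36⊕a3⊕f9⊕f3 = f9.

f9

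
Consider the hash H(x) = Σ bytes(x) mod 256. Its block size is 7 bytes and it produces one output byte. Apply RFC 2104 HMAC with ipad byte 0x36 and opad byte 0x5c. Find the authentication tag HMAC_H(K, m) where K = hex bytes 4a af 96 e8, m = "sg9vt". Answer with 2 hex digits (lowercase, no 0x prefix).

Key hex bytes 4a af 96 e8 is 4 bytes ≤ B = 7; zero-pad to 7 bytes: K' = 4a af 96 e8 00 00 00.
K' ⊕ ipad = 7c 99 a0 de 36 36 36.  K' ⊕ opad = 16 f3 ca b4 5c 5c 5c.
Inner input = (K'⊕ipad) ∥ m = 7c 99 a0 de 36 36 36 ∥ 73 67 39 76 74.
Inner hash: sum = 124+153+160+222+54+54+54+115+103+57+118+116 = 1330; mod 256 = 50 → 32.
Outer input = (K'⊕opad) ∥ inner = 16 f3 ca b4 5c 5c 5c ∥ 32.
Outer hash (tag): sum = 22+243+202+180+92+92+92+50 = 973; mod 256 = 205 → cd.

cd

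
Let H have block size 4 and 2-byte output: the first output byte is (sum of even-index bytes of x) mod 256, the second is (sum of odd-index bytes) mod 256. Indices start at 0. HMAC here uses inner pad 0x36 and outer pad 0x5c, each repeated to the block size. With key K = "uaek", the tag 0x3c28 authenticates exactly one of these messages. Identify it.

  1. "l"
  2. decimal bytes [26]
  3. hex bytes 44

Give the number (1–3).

3

Key "uaek" = 75 61 65 6b is exactly B = 4 bytes: K' = 75 61 65 6b.
K' ⊕ ipad = 43 57 53 5d; K' ⊕ opad = 29 3d 39 37.
m1: inner = H(43 57 53 5d 6c) = 02 b4; tag = H(29 3d 39 37 02 b4) = 6428
m2: inner = H(43 57 53 5d 1a) = b0 b4; tag = H(29 3d 39 37 b0 b4) = 1228
m3: inner = H(43 57 53 5d 44) = da b4; tag = H(29 3d 39 37 da b4) = 3c28 ← matches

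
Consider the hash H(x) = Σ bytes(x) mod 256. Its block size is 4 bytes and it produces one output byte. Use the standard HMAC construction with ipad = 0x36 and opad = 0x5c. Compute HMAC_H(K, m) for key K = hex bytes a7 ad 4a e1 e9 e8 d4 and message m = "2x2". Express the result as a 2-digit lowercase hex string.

Key hex bytes a7 ad 4a e1 e9 e8 d4 is 7 bytes > B = 4, so hash it first: H(key) = 24, then zero-pad to 4 bytes: K' = 24 00 00 00.
K' ⊕ ipad = 12 36 36 36.  K' ⊕ opad = 78 5c 5c 5c.
Inner input = (K'⊕ipad) ∥ m = 12 36 36 36 ∥ 32 78 32.
Inner hash: sum = 18+54+54+54+50+120+50 = 400; mod 256 = 144 → 90.
Outer input = (K'⊕opad) ∥ inner = 78 5c 5c 5c ∥ 90.
Outer hash (tag): sum = 120+92+92+92+144 = 540; mod 256 = 28 → 1c.

1c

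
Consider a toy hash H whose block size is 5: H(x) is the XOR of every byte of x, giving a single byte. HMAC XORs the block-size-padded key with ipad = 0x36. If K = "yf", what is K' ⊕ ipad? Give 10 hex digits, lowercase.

Key "yf" = 79 66 is 2 bytes ≤ B = 5; zero-pad to 5 bytes: K' = 79 66 00 00 00.
XOR each byte with 0x36: 79⊕36=4f, 66⊕36=50, 00⊕36=36, 00⊕36=36, 00⊕36=36.

4f50363636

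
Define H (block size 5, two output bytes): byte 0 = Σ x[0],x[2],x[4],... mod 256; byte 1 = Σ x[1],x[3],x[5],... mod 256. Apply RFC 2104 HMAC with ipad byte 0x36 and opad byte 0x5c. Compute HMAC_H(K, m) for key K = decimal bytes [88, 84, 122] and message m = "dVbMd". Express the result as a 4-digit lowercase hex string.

Key decimal bytes [88, 84, 122] = 58 54 7a is 3 bytes ≤ B = 5; zero-pad to 5 bytes: K' = 58 54 7a 00 00.
K' ⊕ ipad = 6e 62 4c 36 36.  K' ⊕ opad = 04 08 26 5c 5c.
Inner input = (K'⊕ipad) ∥ m = 6e 62 4c 36 36 ∥ 64 56 62 4d 64.
Inner hash: even-index sum = 403 mod 256 = 147; odd-index sum = 450 mod 256 = 194 → 93 c2.
Outer input = (K'⊕opad) ∥ inner = 04 08 26 5c 5c ∥ 93 c2.
Outer hash (tag): even-index sum = 328 mod 256 = 72; odd-index sum = 247 mod 256 = 247 → 48 f7.

48f7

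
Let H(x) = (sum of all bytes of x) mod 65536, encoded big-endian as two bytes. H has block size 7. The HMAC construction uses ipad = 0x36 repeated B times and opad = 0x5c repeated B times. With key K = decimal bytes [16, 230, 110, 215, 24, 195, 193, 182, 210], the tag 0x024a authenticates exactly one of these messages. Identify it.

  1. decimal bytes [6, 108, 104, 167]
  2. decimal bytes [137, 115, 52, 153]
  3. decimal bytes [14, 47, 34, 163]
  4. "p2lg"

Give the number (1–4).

4

Key decimal bytes [16, 230, 110, 215, 24, 195, 193, 182, 210] = 10 e6 6e d7 18 c3 c1 b6 d2 is 9 bytes > B = 7, so hash it first: H(key) = 05 5f, then zero-pad to 7 bytes: K' = 05 5f 00 00 00 00 00.
K' ⊕ ipad = 33 69 36 36 36 36 36; K' ⊕ opad = 59 03 5c 5c 5c 5c 5c.
m1: inner = H(33 69 36 36 36 36 36 06 6c 68 a7) = 03 2b; tag = H(59 03 5c 5c 5c 5c 5c 03 2b) = 0256
m2: inner = H(33 69 36 36 36 36 36 89 73 34 99) = 03 73; tag = H(59 03 5c 5c 5c 5c 5c 03 73) = 029e
m3: inner = H(33 69 36 36 36 36 36 0e 2f 22 a3) = 02 ac; tag = H(59 03 5c 5c 5c 5c 5c 02 ac) = 02d6
m4: inner = H(33 69 36 36 36 36 36 70 32 6c 67) = 03 1f; tag = H(59 03 5c 5c 5c 5c 5c 03 1f) = 024a ← matches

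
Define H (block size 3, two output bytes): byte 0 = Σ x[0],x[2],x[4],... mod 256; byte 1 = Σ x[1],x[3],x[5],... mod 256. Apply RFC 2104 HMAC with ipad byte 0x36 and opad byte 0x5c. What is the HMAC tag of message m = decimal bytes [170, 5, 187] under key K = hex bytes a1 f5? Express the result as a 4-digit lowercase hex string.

Key hex bytes a1 f5 is 2 bytes ≤ B = 3; zero-pad to 3 bytes: K' = a1 f5 00.
K' ⊕ ipad = 97 c3 36.  K' ⊕ opad = fd a9 5c.
Inner input = (K'⊕ipad) ∥ m = 97 c3 36 ∥ aa 05 bb.
Inner hash: even-index sum = 210 mod 256 = 210; odd-index sum = 552 mod 256 = 40 → d2 28.
Outer input = (K'⊕opad) ∥ inner = fd a9 5c ∥ d2 28.
Outer hash (tag): even-index sum = 385 mod 256 = 129; odd-index sum = 379 mod 256 = 123 → 81 7b.

817b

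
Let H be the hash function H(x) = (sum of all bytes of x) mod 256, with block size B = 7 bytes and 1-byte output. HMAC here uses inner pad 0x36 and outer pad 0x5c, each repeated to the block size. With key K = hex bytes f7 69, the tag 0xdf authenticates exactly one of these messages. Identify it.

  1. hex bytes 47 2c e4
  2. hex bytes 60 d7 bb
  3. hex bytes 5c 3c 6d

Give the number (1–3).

Key hex bytes f7 69 is 2 bytes ≤ B = 7; zero-pad to 7 bytes: K' = f7 69 00 00 00 00 00.
K' ⊕ ipad = c1 5f 36 36 36 36 36; K' ⊕ opad = ab 35 5c 5c 5c 5c 5c.
m1: inner = H(c1 5f 36 36 36 36 36 47 2c e4) = 85; tag = H(ab 35 5c 5c 5c 5c 5c 85) = 31
m2: inner = H(c1 5f 36 36 36 36 36 60 d7 bb) = 20; tag = H(ab 35 5c 5c 5c 5c 5c 20) = cc
m3: inner = H(c1 5f 36 36 36 36 36 5c 3c 6d) = 33; tag = H(ab 35 5c 5c 5c 5c 5c 33) = df ← matches

3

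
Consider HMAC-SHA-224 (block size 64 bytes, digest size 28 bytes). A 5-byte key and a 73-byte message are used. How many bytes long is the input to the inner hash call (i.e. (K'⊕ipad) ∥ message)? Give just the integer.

137

Key is 5 ≤ 64 bytes, zero-padded: |K'| = 64.
Inner input = (K'⊕ipad) ∥ m → 64 + 73 = 137 bytes.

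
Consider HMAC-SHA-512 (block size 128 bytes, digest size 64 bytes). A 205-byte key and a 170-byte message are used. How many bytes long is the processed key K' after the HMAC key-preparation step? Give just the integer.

Key is 205 > 128 bytes, so it is hashed to 64 bytes then zero-padded to 128: |K'| = 128.

128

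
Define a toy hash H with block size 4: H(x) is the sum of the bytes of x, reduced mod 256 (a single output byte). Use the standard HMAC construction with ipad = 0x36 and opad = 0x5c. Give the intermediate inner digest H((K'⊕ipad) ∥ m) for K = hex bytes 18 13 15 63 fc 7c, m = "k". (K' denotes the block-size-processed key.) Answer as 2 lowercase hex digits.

Key hex bytes 18 13 15 63 fc 7c is 6 bytes > B = 4, so hash it first: H(key) = 1b, then zero-pad to 4 bytes: K' = 1b 00 00 00.
K' ⊕ ipad = 2d 36 36 36.
Inner input = 2d 36 36 36 ∥ 6b.
Inner hash: sum = 45+54+54+54+107 = 314; mod 256 = 58 → 3a.

3a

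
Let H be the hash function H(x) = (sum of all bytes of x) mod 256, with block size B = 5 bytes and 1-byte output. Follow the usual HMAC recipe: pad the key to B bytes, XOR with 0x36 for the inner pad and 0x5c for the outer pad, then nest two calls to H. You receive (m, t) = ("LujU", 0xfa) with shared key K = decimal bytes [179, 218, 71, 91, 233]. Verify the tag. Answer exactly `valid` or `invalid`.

Key decimal bytes [179, 218, 71, 91, 233] = b3 da 47 5b e9 is exactly B = 5 bytes: K' = b3 da 47 5b e9.
K' ⊕ ipad = 85 ec 71 6d df; K' ⊕ opad = ef 86 1b 07 b5.
Inner hash: sum = 133+236+113+109+223+76+117+106+85 = 1198; mod 256 = 174 → ae.
Outer hash (recomputed tag): sum = 239+134+27+7+181+174 = 762; mod 256 = 250 → fa.
Recomputed tag = fa; claimed = fa → match.

valid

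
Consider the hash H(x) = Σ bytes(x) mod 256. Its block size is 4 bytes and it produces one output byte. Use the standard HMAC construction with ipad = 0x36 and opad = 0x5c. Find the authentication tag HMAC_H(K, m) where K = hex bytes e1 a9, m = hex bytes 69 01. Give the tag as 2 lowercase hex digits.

Key hex bytes e1 a9 is 2 bytes ≤ B = 4; zero-pad to 4 bytes: K' = e1 a9 00 00.
K' ⊕ ipad = d7 9f 36 36.  K' ⊕ opad = bd f5 5c 5c.
Inner input = (K'⊕ipad) ∥ m = d7 9f 36 36 ∥ 69 01.
Inner hash: sum = 215+159+54+54+105+1 = 588; mod 256 = 76 → 4c.
Outer input = (K'⊕opad) ∥ inner = bd f5 5c 5c ∥ 4c.
Outer hash (tag): sum = 189+245+92+92+76 = 694; mod 256 = 182 → b6.

b6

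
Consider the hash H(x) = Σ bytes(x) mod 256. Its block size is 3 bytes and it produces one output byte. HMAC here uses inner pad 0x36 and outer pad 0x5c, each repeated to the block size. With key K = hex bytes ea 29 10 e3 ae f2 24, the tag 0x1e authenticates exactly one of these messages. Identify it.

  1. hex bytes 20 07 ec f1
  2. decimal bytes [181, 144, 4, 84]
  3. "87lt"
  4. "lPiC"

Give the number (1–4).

Key hex bytes ea 29 10 e3 ae f2 24 is 7 bytes > B = 3, so hash it first: H(key) = ca, then zero-pad to 3 bytes: K' = ca 00 00.
K' ⊕ ipad = fc 36 36; K' ⊕ opad = 96 5c 5c.
m1: inner = H(fc 36 36 20 07 ec f1) = 6c; tag = H(96 5c 5c 6c) = ba
m2: inner = H(fc 36 36 b5 90 04 54) = 05; tag = H(96 5c 5c 05) = 53
m3: inner = H(fc 36 36 38 37 6c 74) = b7; tag = H(96 5c 5c b7) = 05
m4: inner = H(fc 36 36 6c 50 69 43) = d0; tag = H(96 5c 5c d0) = 1e ← matches

4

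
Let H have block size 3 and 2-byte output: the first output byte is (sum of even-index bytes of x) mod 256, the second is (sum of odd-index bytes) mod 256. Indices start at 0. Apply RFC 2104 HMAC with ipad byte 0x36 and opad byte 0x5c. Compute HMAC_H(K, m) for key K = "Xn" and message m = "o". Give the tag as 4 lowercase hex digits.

27d6

Key "Xn" = 58 6e is 2 bytes ≤ B = 3; zero-pad to 3 bytes: K' = 58 6e 00.
K' ⊕ ipad = 6e 58 36.  K' ⊕ opad = 04 32 5c.
Inner input = (K'⊕ipad) ∥ m = 6e 58 36 ∥ 6f.
Inner hash: even-index sum = 164 mod 256 = 164; odd-index sum = 199 mod 256 = 199 → a4 c7.
Outer input = (K'⊕opad) ∥ inner = 04 32 5c ∥ a4 c7.
Outer hash (tag): even-index sum = 295 mod 256 = 39; odd-index sum = 214 mod 256 = 214 → 27 d6.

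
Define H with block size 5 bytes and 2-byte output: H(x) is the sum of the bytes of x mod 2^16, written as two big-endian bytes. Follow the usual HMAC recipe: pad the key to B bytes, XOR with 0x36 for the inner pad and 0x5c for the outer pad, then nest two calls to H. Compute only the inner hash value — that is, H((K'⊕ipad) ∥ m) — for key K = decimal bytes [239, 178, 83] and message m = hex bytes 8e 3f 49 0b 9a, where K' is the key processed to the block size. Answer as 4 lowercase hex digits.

Key decimal bytes [239, 178, 83] = ef b2 53 is 3 bytes ≤ B = 5; zero-pad to 5 bytes: K' = ef b2 53 00 00.
K' ⊕ ipad = d9 84 65 36 36.
Inner input = d9 84 65 36 36 ∥ 8e 3f 49 0b 9a.
Inner hash: sum = 217+132+101+54+54+142+63+73+11+154 = 1001 → 03 e9.

03e9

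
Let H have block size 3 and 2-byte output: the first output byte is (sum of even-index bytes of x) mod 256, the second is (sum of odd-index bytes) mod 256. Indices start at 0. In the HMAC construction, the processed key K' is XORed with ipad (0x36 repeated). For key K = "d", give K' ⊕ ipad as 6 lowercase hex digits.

523636

Key "d" = 64 is 1 byte ≤ B = 3; zero-pad to 3 bytes: K' = 64 00 00.
XOR each byte with 0x36: 64⊕36=52, 00⊕36=36, 00⊕36=36.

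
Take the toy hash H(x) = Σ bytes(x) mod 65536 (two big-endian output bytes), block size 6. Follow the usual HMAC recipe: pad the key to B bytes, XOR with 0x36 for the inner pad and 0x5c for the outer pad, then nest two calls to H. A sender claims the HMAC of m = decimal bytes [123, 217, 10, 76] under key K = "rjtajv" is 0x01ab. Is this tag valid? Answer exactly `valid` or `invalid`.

Key "rjtajv" = 72 6a 74 61 6a 76 is exactly B = 6 bytes: K' = 72 6a 74 61 6a 76.
K' ⊕ ipad = 44 5c 42 57 5c 40; K' ⊕ opad = 2e 36 28 3d 36 2a.
Inner hash: sum = 68+92+66+87+92+64+123+217+10+76 = 895 → 03 7f.
Outer hash (recomputed tag): sum = 46+54+40+61+54+42+3+127 = 427 → 01 ab.
Recomputed tag = 01ab; claimed = 01ab → match.

valid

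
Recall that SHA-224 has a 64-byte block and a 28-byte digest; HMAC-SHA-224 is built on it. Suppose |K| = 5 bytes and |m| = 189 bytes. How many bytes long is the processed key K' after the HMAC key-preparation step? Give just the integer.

64

Key is 5 ≤ 64 bytes, zero-padded: |K'| = 64.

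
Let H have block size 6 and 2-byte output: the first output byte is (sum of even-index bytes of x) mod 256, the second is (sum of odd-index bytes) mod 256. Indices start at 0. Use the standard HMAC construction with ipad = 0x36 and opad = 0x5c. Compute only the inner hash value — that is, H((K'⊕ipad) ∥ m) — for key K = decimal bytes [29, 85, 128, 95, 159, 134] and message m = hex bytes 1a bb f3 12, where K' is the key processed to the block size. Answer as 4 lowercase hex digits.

9749

Key decimal bytes [29, 85, 128, 95, 159, 134] = 1d 55 80 5f 9f 86 is exactly B = 6 bytes: K' = 1d 55 80 5f 9f 86.
K' ⊕ ipad = 2b 63 b6 69 a9 b0.
Inner input = 2b 63 b6 69 a9 b0 ∥ 1a bb f3 12.
Inner hash: even-index sum = 663 mod 256 = 151; odd-index sum = 585 mod 256 = 73 → 97 49.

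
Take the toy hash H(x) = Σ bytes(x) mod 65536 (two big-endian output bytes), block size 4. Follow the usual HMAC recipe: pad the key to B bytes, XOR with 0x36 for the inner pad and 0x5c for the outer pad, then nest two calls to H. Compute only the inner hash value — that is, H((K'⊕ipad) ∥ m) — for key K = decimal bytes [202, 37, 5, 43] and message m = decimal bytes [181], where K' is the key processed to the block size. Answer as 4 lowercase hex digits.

0214

Key decimal bytes [202, 37, 5, 43] = ca 25 05 2b is exactly B = 4 bytes: K' = ca 25 05 2b.
K' ⊕ ipad = fc 13 33 1d.
Inner input = fc 13 33 1d ∥ b5.
Inner hash: sum = 252+19+51+29+181 = 532 → 02 14.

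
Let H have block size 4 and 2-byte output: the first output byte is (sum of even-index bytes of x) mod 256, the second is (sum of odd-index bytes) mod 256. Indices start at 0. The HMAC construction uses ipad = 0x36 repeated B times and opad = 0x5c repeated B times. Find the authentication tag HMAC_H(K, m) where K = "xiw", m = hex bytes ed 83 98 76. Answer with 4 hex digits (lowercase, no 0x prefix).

Key "xiw" = 78 69 77 is 3 bytes ≤ B = 4; zero-pad to 4 bytes: K' = 78 69 77 00.
K' ⊕ ipad = 4e 5f 41 36.  K' ⊕ opad = 24 35 2b 5c.
Inner input = (K'⊕ipad) ∥ m = 4e 5f 41 36 ∥ ed 83 98 76.
Inner hash: even-index sum = 532 mod 256 = 20; odd-index sum = 398 mod 256 = 142 → 14 8e.
Outer input = (K'⊕opad) ∥ inner = 24 35 2b 5c ∥ 14 8e.
Outer hash (tag): even-index sum = 99 mod 256 = 99; odd-index sum = 287 mod 256 = 31 → 63 1f.

631f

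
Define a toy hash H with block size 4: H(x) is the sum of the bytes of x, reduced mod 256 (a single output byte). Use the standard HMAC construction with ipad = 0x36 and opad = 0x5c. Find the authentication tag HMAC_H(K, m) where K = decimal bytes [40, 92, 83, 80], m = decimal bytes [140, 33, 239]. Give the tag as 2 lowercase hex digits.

Key decimal bytes [40, 92, 83, 80] = 28 5c 53 50 is exactly B = 4 bytes: K' = 28 5c 53 50.
K' ⊕ ipad = 1e 6a 65 66.  K' ⊕ opad = 74 00 0f 0c.
Inner input = (K'⊕ipad) ∥ m = 1e 6a 65 66 ∥ 8c 21 ef.
Inner hash: sum = 30+106+101+102+140+33+239 = 751; mod 256 = 239 → ef.
Outer input = (K'⊕opad) ∥ inner = 74 00 0f 0c ∥ ef.
Outer hash (tag): sum = 116+0+15+12+239 = 382; mod 256 = 126 → 7e.

7e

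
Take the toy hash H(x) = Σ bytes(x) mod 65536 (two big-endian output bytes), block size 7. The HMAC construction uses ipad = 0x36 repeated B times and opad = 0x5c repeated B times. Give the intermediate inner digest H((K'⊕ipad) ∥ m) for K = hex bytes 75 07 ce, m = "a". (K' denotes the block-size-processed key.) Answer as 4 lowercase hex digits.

Key hex bytes 75 07 ce is 3 bytes ≤ B = 7; zero-pad to 7 bytes: K' = 75 07 ce 00 00 00 00.
K' ⊕ ipad = 43 31 f8 36 36 36 36.
Inner input = 43 31 f8 36 36 36 36 ∥ 61.
Inner hash: sum = 67+49+248+54+54+54+54+97 = 677 → 02 a5.

02a5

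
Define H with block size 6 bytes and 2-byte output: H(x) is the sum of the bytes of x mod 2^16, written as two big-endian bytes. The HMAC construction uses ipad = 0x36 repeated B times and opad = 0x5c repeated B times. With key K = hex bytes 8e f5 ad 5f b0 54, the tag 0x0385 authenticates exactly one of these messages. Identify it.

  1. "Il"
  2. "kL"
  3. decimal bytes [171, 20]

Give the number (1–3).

Key hex bytes 8e f5 ad 5f b0 54 is exactly B = 6 bytes: K' = 8e f5 ad 5f b0 54.
K' ⊕ ipad = b8 c3 9b 69 86 62; K' ⊕ opad = d2 a9 f1 03 ec 08.
m1: inner = H(b8 c3 9b 69 86 62 49 6c) = 04 1c; tag = H(d2 a9 f1 03 ec 08 04 1c) = 0383
m2: inner = H(b8 c3 9b 69 86 62 6b 4c) = 04 1e; tag = H(d2 a9 f1 03 ec 08 04 1e) = 0385 ← matches
m3: inner = H(b8 c3 9b 69 86 62 ab 14) = 04 26; tag = H(d2 a9 f1 03 ec 08 04 26) = 038d

2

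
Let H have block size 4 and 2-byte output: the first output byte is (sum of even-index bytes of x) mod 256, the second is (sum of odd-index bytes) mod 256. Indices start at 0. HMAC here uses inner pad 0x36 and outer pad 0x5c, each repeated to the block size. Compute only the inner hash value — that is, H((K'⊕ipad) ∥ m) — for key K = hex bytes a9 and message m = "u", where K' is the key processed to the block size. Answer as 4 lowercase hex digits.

Key hex bytes a9 is 1 byte ≤ B = 4; zero-pad to 4 bytes: K' = a9 00 00 00.
K' ⊕ ipad = 9f 36 36 36.
Inner input = 9f 36 36 36 ∥ 75.
Inner hash: even-index sum = 330 mod 256 = 74; odd-index sum = 108 mod 256 = 108 → 4a 6c.

4a6c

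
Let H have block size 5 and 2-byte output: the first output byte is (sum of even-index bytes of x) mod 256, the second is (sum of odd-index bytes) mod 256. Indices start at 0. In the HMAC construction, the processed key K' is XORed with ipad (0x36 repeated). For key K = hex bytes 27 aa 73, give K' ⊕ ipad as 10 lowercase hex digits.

119c453636

Key hex bytes 27 aa 73 is 3 bytes ≤ B = 5; zero-pad to 5 bytes: K' = 27 aa 73 00 00.
XOR each byte with 0x36: 27⊕36=11, aa⊕36=9c, 73⊕36=45, 00⊕36=36, 00⊕36=36.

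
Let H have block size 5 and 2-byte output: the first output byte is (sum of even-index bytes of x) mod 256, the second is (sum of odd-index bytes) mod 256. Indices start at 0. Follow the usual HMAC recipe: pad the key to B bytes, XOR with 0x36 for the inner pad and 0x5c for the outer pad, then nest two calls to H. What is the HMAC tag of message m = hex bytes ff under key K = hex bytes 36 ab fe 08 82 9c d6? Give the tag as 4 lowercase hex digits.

3695

Key hex bytes 36 ab fe 08 82 9c d6 is 7 bytes > B = 5, so hash it first: H(key) = 8c 4f, then zero-pad to 5 bytes: K' = 8c 4f 00 00 00.
K' ⊕ ipad = ba 79 36 36 36.  K' ⊕ opad = d0 13 5c 5c 5c.
Inner input = (K'⊕ipad) ∥ m = ba 79 36 36 36 ∥ ff.
Inner hash: even-index sum = 294 mod 256 = 38; odd-index sum = 430 mod 256 = 174 → 26 ae.
Outer input = (K'⊕opad) ∥ inner = d0 13 5c 5c 5c ∥ 26 ae.
Outer hash (tag): even-index sum = 566 mod 256 = 54; odd-index sum = 149 mod 256 = 149 → 36 95.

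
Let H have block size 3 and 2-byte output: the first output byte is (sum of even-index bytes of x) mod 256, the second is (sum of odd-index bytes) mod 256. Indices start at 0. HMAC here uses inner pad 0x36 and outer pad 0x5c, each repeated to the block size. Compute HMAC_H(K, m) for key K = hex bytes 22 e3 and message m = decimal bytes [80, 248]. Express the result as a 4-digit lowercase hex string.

ff01

Key hex bytes 22 e3 is 2 bytes ≤ B = 3; zero-pad to 3 bytes: K' = 22 e3 00.
K' ⊕ ipad = 14 d5 36.  K' ⊕ opad = 7e bf 5c.
Inner input = (K'⊕ipad) ∥ m = 14 d5 36 ∥ 50 f8.
Inner hash: even-index sum = 322 mod 256 = 66; odd-index sum = 293 mod 256 = 37 → 42 25.
Outer input = (K'⊕opad) ∥ inner = 7e bf 5c ∥ 42 25.
Outer hash (tag): even-index sum = 255 mod 256 = 255; odd-index sum = 257 mod 256 = 1 → ff 01.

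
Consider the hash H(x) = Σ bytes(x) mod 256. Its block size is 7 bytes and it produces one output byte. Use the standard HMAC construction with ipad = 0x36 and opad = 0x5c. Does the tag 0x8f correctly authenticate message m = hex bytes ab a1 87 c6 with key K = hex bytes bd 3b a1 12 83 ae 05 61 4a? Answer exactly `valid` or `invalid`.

valid

Key hex bytes bd 3b a1 12 83 ae 05 61 4a is 9 bytes > B = 7, so hash it first: H(key) = 8c, then zero-pad to 7 bytes: K' = 8c 00 00 00 00 00 00.
K' ⊕ ipad = ba 36 36 36 36 36 36; K' ⊕ opad = d0 5c 5c 5c 5c 5c 5c.
Inner hash: sum = 186+54+54+54+54+54+54+171+161+135+198 = 1175; mod 256 = 151 → 97.
Outer hash (recomputed tag): sum = 208+92+92+92+92+92+92+151 = 911; mod 256 = 143 → 8f.
Recomputed tag = 8f; claimed = 8f → match.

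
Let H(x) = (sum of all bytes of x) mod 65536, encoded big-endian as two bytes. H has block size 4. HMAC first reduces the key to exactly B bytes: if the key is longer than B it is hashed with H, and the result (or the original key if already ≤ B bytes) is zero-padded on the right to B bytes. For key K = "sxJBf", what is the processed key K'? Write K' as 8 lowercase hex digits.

|K| = 5 > B = 4, so first hash the key.
H(K): sum = 115+120+74+66+102 = 477 → 01 dd.
Zero-pad H(K) = 01 dd to 4 bytes: K' = 01 dd 00 00.

01dd0000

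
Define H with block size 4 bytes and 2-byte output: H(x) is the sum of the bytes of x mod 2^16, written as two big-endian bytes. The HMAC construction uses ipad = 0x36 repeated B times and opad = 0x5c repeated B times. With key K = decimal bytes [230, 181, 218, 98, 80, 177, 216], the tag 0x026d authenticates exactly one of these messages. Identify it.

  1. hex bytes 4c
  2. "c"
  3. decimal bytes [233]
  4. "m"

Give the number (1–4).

1

Key decimal bytes [230, 181, 218, 98, 80, 177, 216] = e6 b5 da 62 50 b1 d8 is 7 bytes > B = 4, so hash it first: H(key) = 04 b0, then zero-pad to 4 bytes: K' = 04 b0 00 00.
K' ⊕ ipad = 32 86 36 36; K' ⊕ opad = 58 ec 5c 5c.
m1: inner = H(32 86 36 36 4c) = 01 70; tag = H(58 ec 5c 5c 01 70) = 026d ← matches
m2: inner = H(32 86 36 36 63) = 01 87; tag = H(58 ec 5c 5c 01 87) = 0284
m3: inner = H(32 86 36 36 e9) = 02 0d; tag = H(58 ec 5c 5c 02 0d) = 020b
m4: inner = H(32 86 36 36 6d) = 01 91; tag = H(58 ec 5c 5c 01 91) = 028e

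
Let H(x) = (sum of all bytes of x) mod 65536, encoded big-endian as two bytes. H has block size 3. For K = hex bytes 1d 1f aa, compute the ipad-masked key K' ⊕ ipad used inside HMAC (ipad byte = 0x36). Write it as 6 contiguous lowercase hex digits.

Key hex bytes 1d 1f aa is exactly B = 3 bytes: K' = 1d 1f aa.
XOR each byte with 0x36: 1d⊕36=2b, 1f⊕36=29, aa⊕36=9c.

2b299c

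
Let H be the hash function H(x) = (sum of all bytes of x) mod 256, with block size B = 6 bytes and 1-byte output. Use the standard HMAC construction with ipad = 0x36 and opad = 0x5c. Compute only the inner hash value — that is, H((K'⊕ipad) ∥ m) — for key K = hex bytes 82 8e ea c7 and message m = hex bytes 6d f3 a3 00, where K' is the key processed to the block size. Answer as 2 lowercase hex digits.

a8

Key hex bytes 82 8e ea c7 is 4 bytes ≤ B = 6; zero-pad to 6 bytes: K' = 82 8e ea c7 00 00.
K' ⊕ ipad = b4 b8 dc f1 36 36.
Inner input = b4 b8 dc f1 36 36 ∥ 6d f3 a3 00.
Inner hash: sum = 180+184+220+241+54+54+109+243+163+0 = 1448; mod 256 = 168 → a8.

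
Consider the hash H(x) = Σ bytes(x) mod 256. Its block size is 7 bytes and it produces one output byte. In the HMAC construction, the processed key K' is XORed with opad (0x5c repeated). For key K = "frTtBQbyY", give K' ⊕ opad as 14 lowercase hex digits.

3b5c5c5c5c5c5c

Key "frTtBQbyY" = 66 72 54 74 42 51 62 79 59 is 9 bytes > B = 7, so hash it first: H(key) = 67, then zero-pad to 7 bytes: K' = 67 00 00 00 00 00 00.
XOR each byte with 0x5c: 67⊕5c=3b, 00⊕5c=5c, 00⊕5c=5c, 00⊕5c=5c, 00⊕5c=5c, 00⊕5c=5c, 00⊕5c=5c.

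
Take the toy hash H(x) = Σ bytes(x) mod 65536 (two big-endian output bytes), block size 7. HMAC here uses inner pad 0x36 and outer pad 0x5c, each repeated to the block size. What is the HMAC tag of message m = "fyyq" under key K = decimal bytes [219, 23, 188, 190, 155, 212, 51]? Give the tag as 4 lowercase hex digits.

Key decimal bytes [219, 23, 188, 190, 155, 212, 51] = db 17 bc be 9b d4 33 is exactly B = 7 bytes: K' = db 17 bc be 9b d4 33.
K' ⊕ ipad = ed 21 8a 88 ad e2 05.  K' ⊕ opad = 87 4b e0 e2 c7 88 6f.
Inner input = (K'⊕ipad) ∥ m = ed 21 8a 88 ad e2 05 ∥ 66 79 79 71.
Inner hash: sum = 237+33+138+136+173+226+5+102+121+121+113 = 1405 → 05 7d.
Outer input = (K'⊕opad) ∥ inner = 87 4b e0 e2 c7 88 6f ∥ 05 7d.
Outer hash (tag): sum = 135+75+224+226+199+136+111+5+125 = 1236 → 04 d4.

04d4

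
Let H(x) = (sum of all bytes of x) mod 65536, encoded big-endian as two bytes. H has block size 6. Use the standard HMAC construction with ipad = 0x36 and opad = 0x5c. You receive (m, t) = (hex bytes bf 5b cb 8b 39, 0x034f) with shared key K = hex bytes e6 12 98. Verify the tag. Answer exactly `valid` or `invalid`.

invalid

Key hex bytes e6 12 98 is 3 bytes ≤ B = 6; zero-pad to 6 bytes: K' = e6 12 98 00 00 00.
K' ⊕ ipad = d0 24 ae 36 36 36; K' ⊕ opad = ba 4e c4 5c 5c 5c.
Inner hash: sum = 208+36+174+54+54+54+191+91+203+139+57 = 1261 → 04 ed.
Outer hash (recomputed tag): sum = 186+78+196+92+92+92+4+237 = 977 → 03 d1.
Recomputed tag = 03d1; claimed = 034f → mismatch.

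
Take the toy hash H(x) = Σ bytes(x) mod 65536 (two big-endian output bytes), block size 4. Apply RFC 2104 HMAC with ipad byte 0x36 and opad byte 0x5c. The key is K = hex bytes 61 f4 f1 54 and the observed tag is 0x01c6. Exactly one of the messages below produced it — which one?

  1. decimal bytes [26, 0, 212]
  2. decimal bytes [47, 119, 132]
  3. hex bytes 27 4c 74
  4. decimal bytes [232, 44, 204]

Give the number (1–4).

3

Key hex bytes 61 f4 f1 54 is exactly B = 4 bytes: K' = 61 f4 f1 54.
K' ⊕ ipad = 57 c2 c7 62; K' ⊕ opad = 3d a8 ad 08.
m1: inner = H(57 c2 c7 62 1a 00 d4) = 03 30; tag = H(3d a8 ad 08 03 30) = 01cd
m2: inner = H(57 c2 c7 62 2f 77 84) = 03 6c; tag = H(3d a8 ad 08 03 6c) = 0209
m3: inner = H(57 c2 c7 62 27 4c 74) = 03 29; tag = H(3d a8 ad 08 03 29) = 01c6 ← matches
m4: inner = H(57 c2 c7 62 e8 2c cc) = 04 22; tag = H(3d a8 ad 08 04 22) = 01c0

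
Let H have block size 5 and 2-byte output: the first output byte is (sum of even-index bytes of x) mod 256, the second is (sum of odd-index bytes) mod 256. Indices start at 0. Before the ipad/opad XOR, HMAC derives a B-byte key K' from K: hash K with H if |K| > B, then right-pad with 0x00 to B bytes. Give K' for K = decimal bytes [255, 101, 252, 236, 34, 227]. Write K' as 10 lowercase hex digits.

1d34000000

|K| = 6 > B = 5, so first hash the key.
H(K): even-index sum = 541 mod 256 = 29; odd-index sum = 564 mod 256 = 52 → 1d 34.
Zero-pad H(K) = 1d 34 to 5 bytes: K' = 1d 34 00 00 00.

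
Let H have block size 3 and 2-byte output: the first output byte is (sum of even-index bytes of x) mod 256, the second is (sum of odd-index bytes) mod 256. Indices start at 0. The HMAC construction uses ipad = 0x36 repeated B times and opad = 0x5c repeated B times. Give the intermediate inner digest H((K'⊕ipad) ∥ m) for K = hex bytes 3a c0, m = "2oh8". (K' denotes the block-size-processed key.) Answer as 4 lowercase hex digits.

Key hex bytes 3a c0 is 2 bytes ≤ B = 3; zero-pad to 3 bytes: K' = 3a c0 00.
K' ⊕ ipad = 0c f6 36.
Inner input = 0c f6 36 ∥ 32 6f 68 38.
Inner hash: even-index sum = 233 mod 256 = 233; odd-index sum = 400 mod 256 = 144 → e9 90.

e990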